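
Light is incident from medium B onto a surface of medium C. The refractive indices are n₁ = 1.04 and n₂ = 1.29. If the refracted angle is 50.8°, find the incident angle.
sin θ₁ = (n₂/n₁)·sin θ₂ → θ₁ = 73.99°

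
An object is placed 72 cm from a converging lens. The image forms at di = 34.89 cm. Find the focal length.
1/f = 1/do + 1/di → f = 23.5 cm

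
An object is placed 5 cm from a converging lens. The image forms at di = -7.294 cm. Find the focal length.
1/f = 1/do + 1/di → f = 15.9 cm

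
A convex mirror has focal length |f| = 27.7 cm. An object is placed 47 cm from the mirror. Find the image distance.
f = −27.7 cm (convex); 1/di = 1/f − 1/do → di = -17.43 cm (virtual image, behind mirror)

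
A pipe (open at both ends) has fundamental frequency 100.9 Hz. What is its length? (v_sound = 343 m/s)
L = v/(2f₁) = 1.7 m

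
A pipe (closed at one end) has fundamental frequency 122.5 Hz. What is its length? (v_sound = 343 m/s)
L = v/(4f₁) = 0.7 m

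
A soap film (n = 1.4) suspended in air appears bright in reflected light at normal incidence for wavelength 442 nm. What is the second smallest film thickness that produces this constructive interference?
2nt = (m − ½)λ with m = 2 → t = (m − ½)λ/(2n) = 236.8 nm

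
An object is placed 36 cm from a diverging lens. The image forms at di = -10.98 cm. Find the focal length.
1/f = 1/do + 1/di → f = -15.8 cm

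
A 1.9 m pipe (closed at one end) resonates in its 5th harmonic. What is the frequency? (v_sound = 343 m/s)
fₙ = nv/(4L) = 225.7 Hz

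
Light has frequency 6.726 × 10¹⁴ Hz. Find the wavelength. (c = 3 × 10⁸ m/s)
λ = c/f = 446 nm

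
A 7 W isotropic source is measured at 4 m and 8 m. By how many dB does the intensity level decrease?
Δβ = 20·log₁₀(r₂/r₁) = 6.021 dB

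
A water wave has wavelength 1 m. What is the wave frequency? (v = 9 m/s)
f = v/λ = 9 Hz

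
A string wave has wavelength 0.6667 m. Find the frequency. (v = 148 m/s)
f = v/λ = 222 Hz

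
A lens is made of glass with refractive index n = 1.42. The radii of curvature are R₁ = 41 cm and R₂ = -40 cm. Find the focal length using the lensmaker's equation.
1/f = (n − 1)(1/R₁ − 1/R₂) → f = 48.21 cm (converging lens)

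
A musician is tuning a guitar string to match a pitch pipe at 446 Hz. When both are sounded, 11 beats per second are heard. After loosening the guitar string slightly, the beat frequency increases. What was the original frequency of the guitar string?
435 Hz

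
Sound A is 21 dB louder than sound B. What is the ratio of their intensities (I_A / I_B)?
I_A/I_B = 10^(Δβ/10) = 125.9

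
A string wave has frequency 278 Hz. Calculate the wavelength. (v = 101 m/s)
λ = v/f = 0.3633 m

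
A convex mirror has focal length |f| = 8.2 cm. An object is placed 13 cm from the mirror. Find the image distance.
f = −8.2 cm (convex); 1/di = 1/f − 1/do → di = -5.028 cm (virtual image, behind mirror)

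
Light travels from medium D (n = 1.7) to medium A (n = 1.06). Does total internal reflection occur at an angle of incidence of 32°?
θc = arcsin(n₂/n₁) = 38.57°; 32° < θc, so no — the ray refracts.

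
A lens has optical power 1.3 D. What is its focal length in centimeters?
f = 1/P = 76.92 cm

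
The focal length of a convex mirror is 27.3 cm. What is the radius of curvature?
R = 2|f| = 54.6 cm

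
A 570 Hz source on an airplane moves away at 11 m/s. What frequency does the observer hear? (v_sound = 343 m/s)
f_obs = f·v/(v + v_s) = 552.3 Hz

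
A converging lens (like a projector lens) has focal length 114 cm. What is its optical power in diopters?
P = 1/f = 0.8772 D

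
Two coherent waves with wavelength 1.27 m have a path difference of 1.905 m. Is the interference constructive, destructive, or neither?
destructive — path difference = 1.5λ, an odd multiple of λ/2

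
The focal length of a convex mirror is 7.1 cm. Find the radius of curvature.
R = 2|f| = 14.2 cm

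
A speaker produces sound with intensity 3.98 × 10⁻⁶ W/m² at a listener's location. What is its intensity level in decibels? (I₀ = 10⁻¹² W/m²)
β = 10·log₁₀(I/I₀) = 66 dB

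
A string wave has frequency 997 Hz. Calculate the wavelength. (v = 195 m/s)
λ = v/f = 0.1956 m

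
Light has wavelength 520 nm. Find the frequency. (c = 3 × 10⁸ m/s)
f = c/λ = 5.769 × 10¹⁴ Hz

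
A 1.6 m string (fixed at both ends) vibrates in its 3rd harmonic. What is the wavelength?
λₙ = 2L/n = 1.067 m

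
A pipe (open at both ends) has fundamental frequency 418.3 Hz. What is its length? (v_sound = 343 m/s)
L = v/(2f₁) = 0.41 m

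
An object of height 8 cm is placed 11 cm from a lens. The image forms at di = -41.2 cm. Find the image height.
hi = (-di/do) × ho = 29.96 cm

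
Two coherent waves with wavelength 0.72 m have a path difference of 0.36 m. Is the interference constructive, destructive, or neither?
destructive — path difference = 0.5λ, an odd multiple of λ/2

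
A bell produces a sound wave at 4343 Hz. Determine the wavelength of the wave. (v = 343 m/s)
λ = v/f = 0.07898 m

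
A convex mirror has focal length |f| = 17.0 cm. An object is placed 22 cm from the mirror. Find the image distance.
f = −17.0 cm (convex); 1/di = 1/f − 1/do → di = -9.59 cm (virtual image, behind mirror)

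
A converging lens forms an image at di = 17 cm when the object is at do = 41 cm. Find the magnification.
M = −di/do = -0.4146 (inverted image)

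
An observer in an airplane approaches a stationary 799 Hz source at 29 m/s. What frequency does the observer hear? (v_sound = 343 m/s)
f_obs = f·(v + v_o)/v = 866.6 Hz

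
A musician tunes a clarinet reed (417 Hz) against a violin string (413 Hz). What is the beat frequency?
4 Hz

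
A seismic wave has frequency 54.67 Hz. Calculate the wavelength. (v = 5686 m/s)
λ = v/f = 104 m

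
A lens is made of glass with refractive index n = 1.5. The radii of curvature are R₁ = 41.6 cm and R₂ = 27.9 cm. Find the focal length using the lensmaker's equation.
1/f = (n − 1)(1/R₁ − 1/R₂) → f = -169.4 cm (diverging lens)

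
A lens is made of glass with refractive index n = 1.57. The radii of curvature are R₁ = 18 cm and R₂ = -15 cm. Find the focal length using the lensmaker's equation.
1/f = (n − 1)(1/R₁ − 1/R₂) → f = 14.35 cm (converging lens)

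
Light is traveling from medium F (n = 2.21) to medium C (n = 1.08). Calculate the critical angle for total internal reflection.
θc = arcsin(n₂/n₁) = 29.25°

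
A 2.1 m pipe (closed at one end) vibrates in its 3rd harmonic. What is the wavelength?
λₙ = 4L/n = 2.8 m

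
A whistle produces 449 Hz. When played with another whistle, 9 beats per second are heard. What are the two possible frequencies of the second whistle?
f₂ = 449 ± 9 Hz → 458 Hz or 440 Hz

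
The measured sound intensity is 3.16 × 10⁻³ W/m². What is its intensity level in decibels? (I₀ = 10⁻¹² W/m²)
β = 10·log₁₀(I/I₀) = 95 dB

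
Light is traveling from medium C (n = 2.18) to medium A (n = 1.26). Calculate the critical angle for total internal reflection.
θc = arcsin(n₂/n₁) = 35.31°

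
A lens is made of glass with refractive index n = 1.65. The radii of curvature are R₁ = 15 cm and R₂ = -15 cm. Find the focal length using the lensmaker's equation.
1/f = (n − 1)(1/R₁ − 1/R₂) → f = 11.54 cm (converging lens)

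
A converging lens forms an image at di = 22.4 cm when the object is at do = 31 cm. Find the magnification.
M = −di/do = -0.7226 (inverted image)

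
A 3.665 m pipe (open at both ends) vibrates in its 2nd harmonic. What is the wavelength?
λₙ = 2L/n = 3.665 m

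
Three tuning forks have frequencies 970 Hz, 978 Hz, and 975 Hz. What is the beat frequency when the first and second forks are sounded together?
8 Hz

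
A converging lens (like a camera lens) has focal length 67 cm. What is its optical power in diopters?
P = 1/f = 1.493 D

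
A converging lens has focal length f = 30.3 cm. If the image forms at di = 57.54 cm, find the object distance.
1/do = 1/f − 1/di → do = 64 cm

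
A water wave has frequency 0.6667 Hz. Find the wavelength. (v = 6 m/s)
λ = v/f = 9 m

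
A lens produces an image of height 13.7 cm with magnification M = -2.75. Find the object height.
ho = |hi|/|M| = 4.982 cm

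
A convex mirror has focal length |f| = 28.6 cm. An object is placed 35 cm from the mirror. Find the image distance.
f = −28.6 cm (convex); 1/di = 1/f − 1/do → di = -15.74 cm (virtual image, behind mirror)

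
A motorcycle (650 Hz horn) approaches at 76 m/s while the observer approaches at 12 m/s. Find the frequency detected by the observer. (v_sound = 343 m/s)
f_obs = f·(v + v_o)/(v − v_s) = 864.2 Hz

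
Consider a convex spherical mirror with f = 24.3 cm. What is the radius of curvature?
R = 2|f| = 48.6 cm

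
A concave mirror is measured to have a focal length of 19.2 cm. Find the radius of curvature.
R = 2|f| = 38.4 cm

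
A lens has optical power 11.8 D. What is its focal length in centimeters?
f = 1/P = 8.475 cm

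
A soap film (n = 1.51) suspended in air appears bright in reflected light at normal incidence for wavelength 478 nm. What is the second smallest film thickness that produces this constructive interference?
2nt = (m − ½)λ with m = 2 → t = (m − ½)λ/(2n) = 237.4 nm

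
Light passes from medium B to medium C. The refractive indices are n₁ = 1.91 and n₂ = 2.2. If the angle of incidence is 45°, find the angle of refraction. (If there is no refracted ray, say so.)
sin θ₂ = (n₁/n₂)·sin θ₁ = 0.6139 → θ₂ = 37.87°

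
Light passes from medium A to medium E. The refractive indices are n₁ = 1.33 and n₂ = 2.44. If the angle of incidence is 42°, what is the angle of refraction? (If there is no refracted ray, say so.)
sin θ₂ = (n₁/n₂)·sin θ₁ = 0.3647 → θ₂ = 21.39°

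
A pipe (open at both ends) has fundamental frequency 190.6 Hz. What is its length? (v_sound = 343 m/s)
L = v/(2f₁) = 0.8998 m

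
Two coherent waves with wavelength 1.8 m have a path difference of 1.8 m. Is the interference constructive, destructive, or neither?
constructive — path difference = 1λ, a whole number of wavelengths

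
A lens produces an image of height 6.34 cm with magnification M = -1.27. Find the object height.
ho = |hi|/|M| = 4.992 cm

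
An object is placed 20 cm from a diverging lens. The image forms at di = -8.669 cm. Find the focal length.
1/f = 1/do + 1/di → f = -15.3 cm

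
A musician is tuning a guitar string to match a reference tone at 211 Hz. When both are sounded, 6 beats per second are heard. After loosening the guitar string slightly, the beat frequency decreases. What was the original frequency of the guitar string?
217 Hz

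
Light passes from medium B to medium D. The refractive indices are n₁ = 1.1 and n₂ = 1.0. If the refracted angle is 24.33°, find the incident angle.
sin θ₁ = (n₂/n₁)·sin θ₂ → θ₁ = 22°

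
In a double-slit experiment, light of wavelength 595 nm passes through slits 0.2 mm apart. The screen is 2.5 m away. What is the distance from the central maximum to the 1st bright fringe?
y = mλL/d = 7.438 mm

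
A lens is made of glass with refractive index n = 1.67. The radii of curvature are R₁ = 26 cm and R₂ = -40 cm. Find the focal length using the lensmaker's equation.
1/f = (n − 1)(1/R₁ − 1/R₂) → f = 23.52 cm (converging lens)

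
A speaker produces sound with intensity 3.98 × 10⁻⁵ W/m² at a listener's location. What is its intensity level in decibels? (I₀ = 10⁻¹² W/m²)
β = 10·log₁₀(I/I₀) = 76 dB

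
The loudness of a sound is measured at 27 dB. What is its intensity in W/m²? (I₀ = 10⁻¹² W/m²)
I = I₀·10^(β/10) = 5.01 × 10⁻¹⁰ W/m²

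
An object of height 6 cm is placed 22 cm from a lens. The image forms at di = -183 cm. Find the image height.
hi = (-di/do) × ho = 49.91 cm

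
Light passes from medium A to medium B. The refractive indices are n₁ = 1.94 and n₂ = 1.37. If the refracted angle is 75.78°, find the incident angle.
sin θ₁ = (n₂/n₁)·sin θ₂ → θ₁ = 43.2°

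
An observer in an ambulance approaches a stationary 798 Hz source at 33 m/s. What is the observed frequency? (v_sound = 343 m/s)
f_obs = f·(v + v_o)/v = 874.8 Hz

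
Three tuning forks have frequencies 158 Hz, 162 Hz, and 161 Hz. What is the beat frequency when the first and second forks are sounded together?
4 Hz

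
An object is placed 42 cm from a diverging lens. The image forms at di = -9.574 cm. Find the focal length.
1/f = 1/do + 1/di → f = -12.4 cm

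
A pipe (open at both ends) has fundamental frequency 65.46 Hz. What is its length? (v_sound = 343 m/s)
L = v/(2f₁) = 2.62 m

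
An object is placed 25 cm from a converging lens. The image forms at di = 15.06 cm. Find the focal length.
1/f = 1/do + 1/di → f = 9.398 cm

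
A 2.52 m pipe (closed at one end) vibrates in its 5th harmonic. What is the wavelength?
λₙ = 4L/n = 2.016 m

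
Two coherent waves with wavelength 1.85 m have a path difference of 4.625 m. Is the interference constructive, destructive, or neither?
destructive — path difference = 2.5λ, an odd multiple of λ/2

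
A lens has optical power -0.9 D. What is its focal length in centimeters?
f = 1/P = -111.1 cm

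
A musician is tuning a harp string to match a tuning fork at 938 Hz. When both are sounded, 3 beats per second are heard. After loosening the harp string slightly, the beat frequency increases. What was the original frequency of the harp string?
935 Hz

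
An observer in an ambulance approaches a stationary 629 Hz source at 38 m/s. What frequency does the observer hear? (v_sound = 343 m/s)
f_obs = f·(v + v_o)/v = 698.7 Hz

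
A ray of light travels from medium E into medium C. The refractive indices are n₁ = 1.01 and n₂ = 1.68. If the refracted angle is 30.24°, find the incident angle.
sin θ₁ = (n₂/n₁)·sin θ₂ → θ₁ = 56.9°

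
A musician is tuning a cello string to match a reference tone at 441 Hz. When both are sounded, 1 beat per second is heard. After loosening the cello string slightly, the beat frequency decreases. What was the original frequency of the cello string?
442 Hz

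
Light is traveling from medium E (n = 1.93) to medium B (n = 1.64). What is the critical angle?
θc = arcsin(n₂/n₁) = 58.18°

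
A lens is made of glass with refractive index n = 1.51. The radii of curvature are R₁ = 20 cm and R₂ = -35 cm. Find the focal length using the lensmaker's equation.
1/f = (n − 1)(1/R₁ − 1/R₂) → f = 24.96 cm (converging lens)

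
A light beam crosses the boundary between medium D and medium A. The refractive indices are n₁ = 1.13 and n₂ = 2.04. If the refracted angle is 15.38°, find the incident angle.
sin θ₁ = (n₂/n₁)·sin θ₂ → θ₁ = 28.61°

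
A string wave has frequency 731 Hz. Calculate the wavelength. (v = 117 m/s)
λ = v/f = 0.1601 m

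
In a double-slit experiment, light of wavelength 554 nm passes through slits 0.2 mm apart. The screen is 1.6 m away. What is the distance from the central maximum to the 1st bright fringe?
y = mλL/d = 4.432 mm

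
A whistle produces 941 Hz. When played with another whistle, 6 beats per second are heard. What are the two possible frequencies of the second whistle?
f₂ = 941 ± 6 Hz → 947 Hz or 935 Hz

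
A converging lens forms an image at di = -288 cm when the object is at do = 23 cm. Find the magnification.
M = −di/do = 12.52 (upright image)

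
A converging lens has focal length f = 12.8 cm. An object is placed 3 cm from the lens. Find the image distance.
1/di = 1/f − 1/do → di = -3.918 cm (virtual image)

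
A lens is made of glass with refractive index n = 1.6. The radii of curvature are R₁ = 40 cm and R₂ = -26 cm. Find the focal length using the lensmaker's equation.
1/f = (n − 1)(1/R₁ − 1/R₂) → f = 26.26 cm (converging lens)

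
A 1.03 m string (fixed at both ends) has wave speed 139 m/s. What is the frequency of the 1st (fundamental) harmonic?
fₙ = nv/(2L) = 67.48 Hz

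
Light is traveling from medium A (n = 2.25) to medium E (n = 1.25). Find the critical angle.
θc = arcsin(n₂/n₁) = 33.75°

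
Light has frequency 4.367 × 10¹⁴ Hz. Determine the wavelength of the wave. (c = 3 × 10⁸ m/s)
λ = c/f = 687 nm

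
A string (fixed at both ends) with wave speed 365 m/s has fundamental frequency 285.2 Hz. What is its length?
L = v/(2f₁) = 0.6399 m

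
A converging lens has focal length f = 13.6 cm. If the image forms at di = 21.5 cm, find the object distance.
1/do = 1/f − 1/di → do = 37.01 cm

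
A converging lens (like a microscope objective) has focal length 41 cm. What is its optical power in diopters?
P = 1/f = 2.439 D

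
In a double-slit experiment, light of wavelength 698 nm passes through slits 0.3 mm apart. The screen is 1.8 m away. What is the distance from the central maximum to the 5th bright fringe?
y = mλL/d = 20.94 mm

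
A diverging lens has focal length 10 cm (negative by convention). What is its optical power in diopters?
P = 1/f = -10 D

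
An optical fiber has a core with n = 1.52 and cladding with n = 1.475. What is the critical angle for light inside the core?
θc = arcsin(n_cladding/n_core) = 76.02°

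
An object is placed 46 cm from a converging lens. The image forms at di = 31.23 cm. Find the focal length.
1/f = 1/do + 1/di → f = 18.6 cm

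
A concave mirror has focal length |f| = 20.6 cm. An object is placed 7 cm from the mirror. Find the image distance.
f = +20.6 cm (concave); 1/di = 1/f − 1/do → di = -10.6 cm (virtual image, behind mirror)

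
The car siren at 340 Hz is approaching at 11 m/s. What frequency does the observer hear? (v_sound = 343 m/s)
f_obs = f·v/(v − v_s) = 351.3 Hz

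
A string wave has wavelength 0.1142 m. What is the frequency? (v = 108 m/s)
f = v/λ = 945.7 Hz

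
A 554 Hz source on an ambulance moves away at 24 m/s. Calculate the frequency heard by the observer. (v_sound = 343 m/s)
f_obs = f·v/(v + v_s) = 517.8 Hz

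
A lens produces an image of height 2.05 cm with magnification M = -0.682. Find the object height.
ho = |hi|/|M| = 3.006 cm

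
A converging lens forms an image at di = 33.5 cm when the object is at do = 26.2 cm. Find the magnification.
M = −di/do = -1.279 (inverted image)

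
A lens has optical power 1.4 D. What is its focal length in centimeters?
f = 1/P = 71.43 cm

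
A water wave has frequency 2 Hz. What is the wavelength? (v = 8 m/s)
λ = v/f = 4 m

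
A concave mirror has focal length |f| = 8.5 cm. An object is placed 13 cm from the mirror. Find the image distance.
f = +8.5 cm (concave); 1/di = 1/f − 1/do → di = 24.56 cm (real image, in front of mirror)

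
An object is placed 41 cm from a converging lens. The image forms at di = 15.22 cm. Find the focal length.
1/f = 1/do + 1/di → f = 11.1 cm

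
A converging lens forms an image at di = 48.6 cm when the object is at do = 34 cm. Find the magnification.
M = −di/do = -1.429 (inverted image)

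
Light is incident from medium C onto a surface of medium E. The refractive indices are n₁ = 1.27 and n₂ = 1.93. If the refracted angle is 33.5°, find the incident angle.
sin θ₁ = (n₂/n₁)·sin θ₂ → θ₁ = 57.01°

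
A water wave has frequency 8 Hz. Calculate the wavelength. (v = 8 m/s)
λ = v/f = 1 m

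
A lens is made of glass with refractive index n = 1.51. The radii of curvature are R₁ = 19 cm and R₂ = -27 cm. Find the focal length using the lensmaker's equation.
1/f = (n − 1)(1/R₁ − 1/R₂) → f = 21.87 cm (converging lens)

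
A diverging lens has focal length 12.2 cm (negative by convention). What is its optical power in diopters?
P = 1/f = -8.197 D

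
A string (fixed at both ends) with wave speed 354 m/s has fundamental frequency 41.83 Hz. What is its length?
L = v/(2f₁) = 4.231 m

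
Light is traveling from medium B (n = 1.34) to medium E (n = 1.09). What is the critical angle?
θc = arcsin(n₂/n₁) = 54.43°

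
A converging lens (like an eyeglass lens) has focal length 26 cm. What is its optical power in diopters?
P = 1/f = 3.846 D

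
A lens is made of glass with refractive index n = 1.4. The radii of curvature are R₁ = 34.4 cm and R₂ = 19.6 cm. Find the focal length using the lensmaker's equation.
1/f = (n − 1)(1/R₁ − 1/R₂) → f = -113.9 cm (diverging lens)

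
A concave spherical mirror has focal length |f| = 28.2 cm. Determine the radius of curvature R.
R = 2|f| = 56.4 cm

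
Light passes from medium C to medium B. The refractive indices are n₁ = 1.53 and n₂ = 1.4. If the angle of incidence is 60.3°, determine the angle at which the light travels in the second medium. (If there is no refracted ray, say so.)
sin θ₂ = (n₁/n₂)·sin θ₁ = 0.9493 → θ₂ = 71.68°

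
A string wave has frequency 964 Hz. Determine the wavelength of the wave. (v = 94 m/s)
λ = v/f = 0.09751 m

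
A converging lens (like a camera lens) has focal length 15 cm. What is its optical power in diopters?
P = 1/f = 6.667 D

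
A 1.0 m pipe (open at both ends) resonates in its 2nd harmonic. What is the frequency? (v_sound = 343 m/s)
fₙ = nv/(2L) = 343 Hz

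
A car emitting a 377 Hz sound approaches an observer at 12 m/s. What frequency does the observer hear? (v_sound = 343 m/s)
f_obs = f·v/(v − v_s) = 390.7 Hz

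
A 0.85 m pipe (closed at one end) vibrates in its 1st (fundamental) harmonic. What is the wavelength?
λₙ = 4L/n = 3.4 m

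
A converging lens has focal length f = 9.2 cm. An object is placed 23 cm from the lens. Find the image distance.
1/di = 1/f − 1/do → di = 15.33 cm (real image)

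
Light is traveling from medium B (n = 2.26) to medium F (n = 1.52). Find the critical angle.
θc = arcsin(n₂/n₁) = 42.27°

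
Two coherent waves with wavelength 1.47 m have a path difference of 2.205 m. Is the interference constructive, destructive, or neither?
destructive — path difference = 1.5λ, an odd multiple of λ/2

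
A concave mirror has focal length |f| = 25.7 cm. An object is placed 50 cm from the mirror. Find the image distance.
f = +25.7 cm (concave); 1/di = 1/f − 1/do → di = 52.88 cm (real image, in front of mirror)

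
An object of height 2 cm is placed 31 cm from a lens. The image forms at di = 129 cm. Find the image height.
hi = (-di/do) × ho = -8.323 cm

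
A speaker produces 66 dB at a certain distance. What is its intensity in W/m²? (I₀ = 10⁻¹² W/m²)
I = I₀·10^(β/10) = 3.98 × 10⁻⁶ W/m²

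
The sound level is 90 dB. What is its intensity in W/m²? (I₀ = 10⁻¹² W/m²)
I = I₀·10^(β/10) = 1.00 × 10⁻³ W/m²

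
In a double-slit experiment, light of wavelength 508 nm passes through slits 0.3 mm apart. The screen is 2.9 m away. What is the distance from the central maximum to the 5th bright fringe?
y = mλL/d = 24.55 mm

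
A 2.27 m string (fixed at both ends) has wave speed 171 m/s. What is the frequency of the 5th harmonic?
fₙ = nv/(2L) = 188.3 Hz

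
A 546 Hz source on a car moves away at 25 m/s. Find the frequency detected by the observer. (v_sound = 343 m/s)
f_obs = f·v/(v + v_s) = 508.9 Hz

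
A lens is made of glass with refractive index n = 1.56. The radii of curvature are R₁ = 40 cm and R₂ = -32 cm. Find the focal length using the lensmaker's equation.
1/f = (n − 1)(1/R₁ − 1/R₂) → f = 31.75 cm (converging lens)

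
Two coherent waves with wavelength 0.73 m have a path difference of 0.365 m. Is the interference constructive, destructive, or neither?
destructive — path difference = 0.5λ, an odd multiple of λ/2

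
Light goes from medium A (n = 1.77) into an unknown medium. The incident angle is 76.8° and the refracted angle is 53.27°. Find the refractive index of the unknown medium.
n₂ = n₁·sin θ₁ / sin θ₂ = 2.15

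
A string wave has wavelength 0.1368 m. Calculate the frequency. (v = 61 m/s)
f = v/λ = 445.9 Hz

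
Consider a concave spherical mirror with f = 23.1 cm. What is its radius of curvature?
R = 2|f| = 46.2 cm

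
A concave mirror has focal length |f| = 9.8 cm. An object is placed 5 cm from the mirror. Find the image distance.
f = +9.8 cm (concave); 1/di = 1/f − 1/do → di = -10.21 cm (virtual image, behind mirror)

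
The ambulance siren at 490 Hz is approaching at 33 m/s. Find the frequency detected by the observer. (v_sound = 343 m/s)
f_obs = f·v/(v − v_s) = 542.2 Hz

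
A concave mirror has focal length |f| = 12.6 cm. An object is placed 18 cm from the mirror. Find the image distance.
f = +12.6 cm (concave); 1/di = 1/f − 1/do → di = 42 cm (real image, in front of mirror)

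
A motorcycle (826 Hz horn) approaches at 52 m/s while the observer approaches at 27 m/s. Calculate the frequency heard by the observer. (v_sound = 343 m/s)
f_obs = f·(v + v_o)/(v − v_s) = 1050 Hz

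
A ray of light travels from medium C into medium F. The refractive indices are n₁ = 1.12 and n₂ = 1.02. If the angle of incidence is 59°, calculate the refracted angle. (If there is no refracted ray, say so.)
sin θ₂ = (n₁/n₂)·sin θ₁ = 0.9412 → θ₂ = 70.25°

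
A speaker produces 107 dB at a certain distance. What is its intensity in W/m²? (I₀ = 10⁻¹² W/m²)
I = I₀·10^(β/10) = 5.01 × 10⁻² W/m²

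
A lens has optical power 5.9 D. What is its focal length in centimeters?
f = 1/P = 16.95 cm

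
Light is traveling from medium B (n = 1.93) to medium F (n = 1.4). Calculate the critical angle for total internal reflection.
θc = arcsin(n₂/n₁) = 46.5°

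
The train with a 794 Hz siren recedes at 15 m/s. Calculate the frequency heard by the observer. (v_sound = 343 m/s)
f_obs = f·v/(v + v_s) = 760.7 Hz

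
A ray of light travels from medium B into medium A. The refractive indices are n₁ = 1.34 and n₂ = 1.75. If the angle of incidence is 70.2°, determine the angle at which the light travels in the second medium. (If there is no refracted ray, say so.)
sin θ₂ = (n₁/n₂)·sin θ₁ = 0.7204 → θ₂ = 46.09°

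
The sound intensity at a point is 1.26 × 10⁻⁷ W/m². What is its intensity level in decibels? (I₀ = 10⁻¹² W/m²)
β = 10·log₁₀(I/I₀) = 51 dB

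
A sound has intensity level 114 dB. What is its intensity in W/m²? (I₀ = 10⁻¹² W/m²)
I = I₀·10^(β/10) = 2.51 × 10⁻¹ W/m²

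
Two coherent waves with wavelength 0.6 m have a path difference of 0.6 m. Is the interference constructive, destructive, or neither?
constructive — path difference = 1λ, a whole number of wavelengths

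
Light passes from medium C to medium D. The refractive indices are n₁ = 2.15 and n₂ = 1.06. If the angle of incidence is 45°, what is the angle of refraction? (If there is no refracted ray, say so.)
sin θ₂ = (n₁/n₂)·sin θ₁ = 1.434 > 1, so there is no refracted ray — the light undergoes total internal reflection.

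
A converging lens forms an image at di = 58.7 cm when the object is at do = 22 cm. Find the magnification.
M = −di/do = -2.668 (inverted image)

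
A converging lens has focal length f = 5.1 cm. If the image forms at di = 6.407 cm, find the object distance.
1/do = 1/f − 1/di → do = 25 cm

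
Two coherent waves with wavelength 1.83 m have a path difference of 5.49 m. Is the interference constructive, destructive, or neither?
constructive — path difference = 3λ, a whole number of wavelengths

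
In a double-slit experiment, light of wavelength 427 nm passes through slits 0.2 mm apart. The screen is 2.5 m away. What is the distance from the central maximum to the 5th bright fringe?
y = mλL/d = 26.69 mm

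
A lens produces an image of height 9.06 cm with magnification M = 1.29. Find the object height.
ho = |hi|/|M| = 7.023 cm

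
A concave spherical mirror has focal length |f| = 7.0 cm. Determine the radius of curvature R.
R = 2|f| = 14 cm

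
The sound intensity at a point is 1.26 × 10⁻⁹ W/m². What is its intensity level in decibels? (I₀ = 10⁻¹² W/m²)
β = 10·log₁₀(I/I₀) = 31 dB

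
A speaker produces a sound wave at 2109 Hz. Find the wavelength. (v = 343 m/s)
λ = v/f = 0.1626 m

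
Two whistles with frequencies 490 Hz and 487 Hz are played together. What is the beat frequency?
3 Hz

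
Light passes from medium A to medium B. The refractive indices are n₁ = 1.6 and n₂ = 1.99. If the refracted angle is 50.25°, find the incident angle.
sin θ₁ = (n₂/n₁)·sin θ₂ → θ₁ = 72.99°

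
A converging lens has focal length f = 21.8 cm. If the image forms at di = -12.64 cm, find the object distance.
1/do = 1/f − 1/di → do = 8.001 cm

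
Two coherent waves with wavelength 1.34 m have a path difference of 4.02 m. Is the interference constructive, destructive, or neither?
constructive — path difference = 3λ, a whole number of wavelengths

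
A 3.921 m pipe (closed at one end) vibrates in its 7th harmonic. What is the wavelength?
λₙ = 4L/n = 2.241 m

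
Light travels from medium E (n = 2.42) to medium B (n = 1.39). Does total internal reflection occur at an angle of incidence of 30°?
θc = arcsin(n₂/n₁) = 35.06°; 30° < θc, so no — the ray refracts.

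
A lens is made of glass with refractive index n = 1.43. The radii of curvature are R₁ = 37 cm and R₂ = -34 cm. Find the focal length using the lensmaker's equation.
1/f = (n − 1)(1/R₁ − 1/R₂) → f = 41.21 cm (converging lens)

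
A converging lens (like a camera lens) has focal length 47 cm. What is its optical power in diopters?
P = 1/f = 2.128 D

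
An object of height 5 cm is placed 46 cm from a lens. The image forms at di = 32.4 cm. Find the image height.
hi = (-di/do) × ho = -3.522 cm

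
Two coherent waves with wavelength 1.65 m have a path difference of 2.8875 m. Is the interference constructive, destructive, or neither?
neither (partial) — path difference = 1.75λ, neither a whole number of wavelengths nor an odd multiple of λ/2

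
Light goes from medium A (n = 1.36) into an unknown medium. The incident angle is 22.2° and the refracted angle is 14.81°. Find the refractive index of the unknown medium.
n₂ = n₁·sin θ₁ / sin θ₂ = 2.01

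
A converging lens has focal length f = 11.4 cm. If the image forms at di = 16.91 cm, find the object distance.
1/do = 1/f − 1/di → do = 34.99 cm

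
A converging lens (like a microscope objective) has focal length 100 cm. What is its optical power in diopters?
P = 1/f = 1 D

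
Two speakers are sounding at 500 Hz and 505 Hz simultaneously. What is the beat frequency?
5 Hz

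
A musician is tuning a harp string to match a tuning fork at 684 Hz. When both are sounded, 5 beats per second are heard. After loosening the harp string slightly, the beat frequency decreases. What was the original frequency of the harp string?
689 Hz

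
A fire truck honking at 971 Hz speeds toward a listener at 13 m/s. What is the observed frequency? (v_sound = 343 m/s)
f_obs = f·v/(v − v_s) = 1009 Hz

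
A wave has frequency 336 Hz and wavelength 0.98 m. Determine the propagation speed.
v = fλ = 329.3 m/s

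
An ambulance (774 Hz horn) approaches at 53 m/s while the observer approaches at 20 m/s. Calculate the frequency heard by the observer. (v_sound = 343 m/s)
f_obs = f·(v + v_o)/(v − v_s) = 968.8 Hz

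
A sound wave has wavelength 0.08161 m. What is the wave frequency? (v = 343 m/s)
f = v/λ = 4203 Hz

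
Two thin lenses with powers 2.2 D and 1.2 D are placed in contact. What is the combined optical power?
P_total = P₁ + P₂ = 3.4 D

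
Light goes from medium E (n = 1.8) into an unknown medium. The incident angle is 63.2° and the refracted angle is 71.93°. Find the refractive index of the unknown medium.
n₂ = n₁·sin θ₁ / sin θ₂ = 1.69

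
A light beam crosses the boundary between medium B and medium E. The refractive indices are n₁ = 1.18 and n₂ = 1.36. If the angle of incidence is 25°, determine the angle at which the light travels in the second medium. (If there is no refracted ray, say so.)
sin θ₂ = (n₁/n₂)·sin θ₁ = 0.3667 → θ₂ = 21.51°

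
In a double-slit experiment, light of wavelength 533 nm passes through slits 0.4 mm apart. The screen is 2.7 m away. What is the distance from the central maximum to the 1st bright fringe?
y = mλL/d = 3.598 mm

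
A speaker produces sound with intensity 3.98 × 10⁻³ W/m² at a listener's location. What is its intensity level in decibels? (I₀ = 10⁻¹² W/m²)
β = 10·log₁₀(I/I₀) = 96 dB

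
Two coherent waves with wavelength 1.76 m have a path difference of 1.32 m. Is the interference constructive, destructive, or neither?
neither (partial) — path difference = 0.75λ, neither a whole number of wavelengths nor an odd multiple of λ/2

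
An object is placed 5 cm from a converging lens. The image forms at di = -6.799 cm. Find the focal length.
1/f = 1/do + 1/di → f = 18.9 cm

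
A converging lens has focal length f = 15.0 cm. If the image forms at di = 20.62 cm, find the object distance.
1/do = 1/f − 1/di → do = 55.04 cm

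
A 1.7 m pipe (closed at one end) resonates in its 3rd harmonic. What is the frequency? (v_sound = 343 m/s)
fₙ = nv/(4L) = 151.3 Hz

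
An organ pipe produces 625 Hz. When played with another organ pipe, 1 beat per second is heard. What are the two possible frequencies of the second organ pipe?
f₂ = 625 ± 1 Hz → 626 Hz or 624 Hz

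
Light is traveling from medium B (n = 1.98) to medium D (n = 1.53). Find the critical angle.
θc = arcsin(n₂/n₁) = 50.6°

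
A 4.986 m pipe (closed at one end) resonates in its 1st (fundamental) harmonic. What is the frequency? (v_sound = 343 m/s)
fₙ = nv/(4L) = 17.2 Hz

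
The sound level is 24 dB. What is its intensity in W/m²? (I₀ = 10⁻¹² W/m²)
I = I₀·10^(β/10) = 2.51 × 10⁻¹⁰ W/m²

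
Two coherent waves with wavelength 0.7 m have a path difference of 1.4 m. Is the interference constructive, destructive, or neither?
constructive — path difference = 2λ, a whole number of wavelengths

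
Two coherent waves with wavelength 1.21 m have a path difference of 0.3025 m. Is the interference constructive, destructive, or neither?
neither (partial) — path difference = 0.25λ, neither a whole number of wavelengths nor an odd multiple of λ/2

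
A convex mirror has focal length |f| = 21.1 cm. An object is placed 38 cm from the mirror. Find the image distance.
f = −21.1 cm (convex); 1/di = 1/f − 1/do → di = -13.57 cm (virtual image, behind mirror)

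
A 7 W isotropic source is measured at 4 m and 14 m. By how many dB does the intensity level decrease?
Δβ = 20·log₁₀(r₂/r₁) = 10.88 dB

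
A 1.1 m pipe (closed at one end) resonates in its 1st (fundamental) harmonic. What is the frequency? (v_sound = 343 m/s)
fₙ = nv/(4L) = 77.95 Hz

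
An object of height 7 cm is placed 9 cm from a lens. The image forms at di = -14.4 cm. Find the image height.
hi = (-di/do) × ho = 11.2 cm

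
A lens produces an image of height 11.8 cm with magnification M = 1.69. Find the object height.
ho = |hi|/|M| = 6.982 cm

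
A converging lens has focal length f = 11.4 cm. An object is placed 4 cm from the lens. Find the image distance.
1/di = 1/f − 1/do → di = -6.162 cm (virtual image)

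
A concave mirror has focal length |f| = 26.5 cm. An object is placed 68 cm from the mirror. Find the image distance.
f = +26.5 cm (concave); 1/di = 1/f − 1/do → di = 43.42 cm (real image, in front of mirror)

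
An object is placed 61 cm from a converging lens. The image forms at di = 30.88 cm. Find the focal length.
1/f = 1/do + 1/di → f = 20.5 cm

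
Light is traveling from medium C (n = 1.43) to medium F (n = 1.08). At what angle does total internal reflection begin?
θc = arcsin(n₂/n₁) = 49.05°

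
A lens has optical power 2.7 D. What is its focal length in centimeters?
f = 1/P = 37.04 cm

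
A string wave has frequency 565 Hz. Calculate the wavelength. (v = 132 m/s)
λ = v/f = 0.2336 m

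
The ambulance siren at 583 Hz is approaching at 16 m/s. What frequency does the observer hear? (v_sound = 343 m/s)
f_obs = f·v/(v − v_s) = 611.5 Hz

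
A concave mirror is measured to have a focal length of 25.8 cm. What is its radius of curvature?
R = 2|f| = 51.6 cm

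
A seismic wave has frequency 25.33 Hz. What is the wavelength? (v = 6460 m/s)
λ = v/f = 255 m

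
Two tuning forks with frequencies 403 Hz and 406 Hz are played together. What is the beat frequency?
3 Hz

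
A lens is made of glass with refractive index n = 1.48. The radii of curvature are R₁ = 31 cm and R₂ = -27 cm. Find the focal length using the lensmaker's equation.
1/f = (n − 1)(1/R₁ − 1/R₂) → f = 30.06 cm (converging lens)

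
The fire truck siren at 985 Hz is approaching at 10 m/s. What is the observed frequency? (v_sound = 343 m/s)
f_obs = f·v/(v − v_s) = 1015 Hz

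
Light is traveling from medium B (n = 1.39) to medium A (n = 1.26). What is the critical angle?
θc = arcsin(n₂/n₁) = 65.02°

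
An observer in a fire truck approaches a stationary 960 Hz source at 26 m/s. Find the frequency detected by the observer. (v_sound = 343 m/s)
f_obs = f·(v + v_o)/v = 1033 Hz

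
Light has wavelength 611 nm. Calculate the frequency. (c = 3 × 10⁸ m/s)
f = c/λ = 4.910 × 10¹⁴ Hz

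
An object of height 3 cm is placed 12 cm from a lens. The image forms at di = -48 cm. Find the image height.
hi = (-di/do) × ho = 12 cm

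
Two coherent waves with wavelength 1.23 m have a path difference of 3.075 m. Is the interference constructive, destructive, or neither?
destructive — path difference = 2.5λ, an odd multiple of λ/2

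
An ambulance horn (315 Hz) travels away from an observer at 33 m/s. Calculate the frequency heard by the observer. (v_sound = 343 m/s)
f_obs = f·v/(v + v_s) = 287.4 Hz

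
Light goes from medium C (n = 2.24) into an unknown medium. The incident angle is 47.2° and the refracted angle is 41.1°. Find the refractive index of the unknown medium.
n₂ = n₁·sin θ₁ / sin θ₂ = 2.5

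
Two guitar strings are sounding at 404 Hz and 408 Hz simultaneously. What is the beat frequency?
4 Hz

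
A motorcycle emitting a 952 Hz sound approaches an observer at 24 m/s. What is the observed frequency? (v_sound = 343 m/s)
f_obs = f·v/(v − v_s) = 1024 Hz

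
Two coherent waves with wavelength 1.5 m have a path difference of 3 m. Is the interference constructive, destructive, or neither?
constructive — path difference = 2λ, a whole number of wavelengths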